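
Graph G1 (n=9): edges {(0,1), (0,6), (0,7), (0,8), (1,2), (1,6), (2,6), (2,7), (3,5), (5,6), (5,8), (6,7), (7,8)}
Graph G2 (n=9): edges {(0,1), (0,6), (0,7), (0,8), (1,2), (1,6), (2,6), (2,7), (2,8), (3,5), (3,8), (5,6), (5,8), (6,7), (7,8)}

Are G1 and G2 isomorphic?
No, not isomorphic

The graphs are NOT isomorphic.

Counting edges: G1 has 13 edge(s); G2 has 15 edge(s).
Edge count is an isomorphism invariant (a bijection on vertices induces a bijection on edges), so differing edge counts rule out isomorphism.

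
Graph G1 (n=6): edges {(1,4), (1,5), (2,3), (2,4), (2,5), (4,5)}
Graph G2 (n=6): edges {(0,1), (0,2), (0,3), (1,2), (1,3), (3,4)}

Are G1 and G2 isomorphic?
Yes, isomorphic

The graphs are isomorphic.
One valid mapping φ: V(G1) → V(G2): 0→5, 1→2, 2→3, 3→4, 4→1, 5→0

Verify φ preserves adjacency — for each edge of G1, its image is an edge of G2:
  (1,4) → (φ(1),φ(4)) = (1,2) ∈ E(G2) ✓
  (1,5) → (φ(1),φ(5)) = (0,2) ∈ E(G2) ✓
  (2,3) → (φ(2),φ(3)) = (3,4) ∈ E(G2) ✓
  (2,4) → (φ(2),φ(4)) = (1,3) ∈ E(G2) ✓
  (2,5) → (φ(2),φ(5)) = (0,3) ∈ E(G2) ✓
  (4,5) → (φ(4),φ(5)) = (0,1) ∈ E(G2) ✓
All 6 edges of G1 map to edges of G2, and |E(G1)| = |E(G2)| = 6, so φ is a bijection on edges as well as vertices. Hence G1 ≅ G2.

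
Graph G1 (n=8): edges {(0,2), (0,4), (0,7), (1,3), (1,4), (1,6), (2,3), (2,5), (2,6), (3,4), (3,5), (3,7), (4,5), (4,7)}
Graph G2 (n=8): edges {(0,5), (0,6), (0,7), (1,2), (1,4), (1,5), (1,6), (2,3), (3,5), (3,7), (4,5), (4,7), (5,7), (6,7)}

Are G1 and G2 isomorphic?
Yes, isomorphic

The graphs are isomorphic.
One valid mapping φ: V(G1) → V(G2): 0→6, 1→3, 2→1, 3→5, 4→7, 5→4, 6→2, 7→0

Verify φ preserves adjacency — for each edge of G1, its image is an edge of G2:
  (0,2) → (φ(0),φ(2)) = (1,6) ∈ E(G2) ✓
  (0,4) → (φ(0),φ(4)) = (6,7) ∈ E(G2) ✓
  (0,7) → (φ(0),φ(7)) = (0,6) ∈ E(G2) ✓
  (1,3) → (φ(1),φ(3)) = (3,5) ∈ E(G2) ✓
  (1,4) → (φ(1),φ(4)) = (3,7) ∈ E(G2) ✓
  (1,6) → (φ(1),φ(6)) = (2,3) ∈ E(G2) ✓
  (2,3) → (φ(2),φ(3)) = (1,5) ∈ E(G2) ✓
  (2,5) → (φ(2),φ(5)) = (1,4) ∈ E(G2) ✓
  (2,6) → (φ(2),φ(6)) = (1,2) ∈ E(G2) ✓
  (3,4) → (φ(3),φ(4)) = (5,7) ∈ E(G2) ✓
  (3,5) → (φ(3),φ(5)) = (4,5) ∈ E(G2) ✓
  (3,7) → (φ(3),φ(7)) = (0,5) ∈ E(G2) ✓
  (4,5) → (φ(4),φ(5)) = (4,7) ∈ E(G2) ✓
  (4,7) → (φ(4),φ(7)) = (0,7) ∈ E(G2) ✓
All 14 edges of G1 map to edges of G2, and |E(G1)| = |E(G2)| = 14, so φ is a bijection on edges as well as vertices. Hence G1 ≅ G2.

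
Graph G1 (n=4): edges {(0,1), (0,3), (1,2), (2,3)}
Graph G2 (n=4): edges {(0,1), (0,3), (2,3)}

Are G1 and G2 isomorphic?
No, not isomorphic

The graphs are NOT isomorphic.

Counting edges: G1 has 4 edge(s); G2 has 3 edge(s).
Edge count is an isomorphism invariant (a bijection on vertices induces a bijection on edges), so differing edge counts rule out isomorphism.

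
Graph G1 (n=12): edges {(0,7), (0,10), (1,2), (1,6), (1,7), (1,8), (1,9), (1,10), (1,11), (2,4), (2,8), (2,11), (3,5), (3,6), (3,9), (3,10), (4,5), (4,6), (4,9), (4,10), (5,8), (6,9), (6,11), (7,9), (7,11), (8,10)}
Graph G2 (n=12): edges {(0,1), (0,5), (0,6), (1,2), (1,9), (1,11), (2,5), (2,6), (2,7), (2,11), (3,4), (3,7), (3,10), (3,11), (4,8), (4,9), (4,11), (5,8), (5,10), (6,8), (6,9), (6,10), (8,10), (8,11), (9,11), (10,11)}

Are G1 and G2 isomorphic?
Yes, isomorphic

The graphs are isomorphic.
One valid mapping φ: V(G1) → V(G2): 0→7, 1→11, 2→9, 3→5, 4→6, 5→0, 6→8, 7→3, 8→1, 9→10, 10→2, 11→4

Verify φ preserves adjacency — for each edge of G1, its image is an edge of G2:
  (0,7) → (φ(0),φ(7)) = (3,7) ∈ E(G2) ✓
  (0,10) → (φ(0),φ(10)) = (2,7) ∈ E(G2) ✓
  (1,2) → (φ(1),φ(2)) = (9,11) ∈ E(G2) ✓
  (1,6) → (φ(1),φ(6)) = (8,11) ∈ E(G2) ✓
  (1,7) → (φ(1),φ(7)) = (3,11) ∈ E(G2) ✓
  (1,8) → (φ(1),φ(8)) = (1,11) ∈ E(G2) ✓
  (1,9) → (φ(1),φ(9)) = (10,11) ∈ E(G2) ✓
  (1,10) → (φ(1),φ(10)) = (2,11) ∈ E(G2) ✓
  (1,11) → (φ(1),φ(11)) = (4,11) ∈ E(G2) ✓
  (2,4) → (φ(2),φ(4)) = (6,9) ∈ E(G2) ✓
  (2,8) → (φ(2),φ(8)) = (1,9) ∈ E(G2) ✓
  (2,11) → (φ(2),φ(11)) = (4,9) ∈ E(G2) ✓
  (3,5) → (φ(3),φ(5)) = (0,5) ∈ E(G2) ✓
  (3,6) → (φ(3),φ(6)) = (5,8) ∈ E(G2) ✓
  (3,9) → (φ(3),φ(9)) = (5,10) ∈ E(G2) ✓
  (3,10) → (φ(3),φ(10)) = (2,5) ∈ E(G2) ✓
  (4,5) → (φ(4),φ(5)) = (0,6) ∈ E(G2) ✓
  (4,6) → (φ(4),φ(6)) = (6,8) ∈ E(G2) ✓
  (4,9) → (φ(4),φ(9)) = (6,10) ∈ E(G2) ✓
  (4,10) → (φ(4),φ(10)) = (2,6) ∈ E(G2) ✓
  (5,8) → (φ(5),φ(8)) = (0,1) ∈ E(G2) ✓
  (6,9) → (φ(6),φ(9)) = (8,10) ∈ E(G2) ✓
  (6,11) → (φ(6),φ(11)) = (4,8) ∈ E(G2) ✓
  (7,9) → (φ(7),φ(9)) = (3,10) ∈ E(G2) ✓
  (7,11) → (φ(7),φ(11)) = (3,4) ∈ E(G2) ✓
  (8,10) → (φ(8),φ(10)) = (1,2) ∈ E(G2) ✓
All 26 edges of G1 map to edges of G2, and |E(G1)| = |E(G2)| = 26, so φ is a bijection on edges as well as vertices. Hence G1 ≅ G2.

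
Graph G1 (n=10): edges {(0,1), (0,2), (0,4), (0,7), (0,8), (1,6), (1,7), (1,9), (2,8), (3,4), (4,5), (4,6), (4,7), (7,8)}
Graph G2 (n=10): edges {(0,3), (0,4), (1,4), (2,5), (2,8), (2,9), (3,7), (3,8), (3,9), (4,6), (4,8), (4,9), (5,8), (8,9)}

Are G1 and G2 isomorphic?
Yes, isomorphic

The graphs are isomorphic.
One valid mapping φ: V(G1) → V(G2): 0→8, 1→3, 2→5, 3→6, 4→4, 5→1, 6→0, 7→9, 8→2, 9→7

Verify φ preserves adjacency — for each edge of G1, its image is an edge of G2:
  (0,1) → (φ(0),φ(1)) = (3,8) ∈ E(G2) ✓
  (0,2) → (φ(0),φ(2)) = (5,8) ∈ E(G2) ✓
  (0,4) → (φ(0),φ(4)) = (4,8) ∈ E(G2) ✓
  (0,7) → (φ(0),φ(7)) = (8,9) ∈ E(G2) ✓
  (0,8) → (φ(0),φ(8)) = (2,8) ∈ E(G2) ✓
  (1,6) → (φ(1),φ(6)) = (0,3) ∈ E(G2) ✓
  (1,7) → (φ(1),φ(7)) = (3,9) ∈ E(G2) ✓
  (1,9) → (φ(1),φ(9)) = (3,7) ∈ E(G2) ✓
  (2,8) → (φ(2),φ(8)) = (2,5) ∈ E(G2) ✓
  (3,4) → (φ(3),φ(4)) = (4,6) ∈ E(G2) ✓
  (4,5) → (φ(4),φ(5)) = (1,4) ∈ E(G2) ✓
  (4,6) → (φ(4),φ(6)) = (0,4) ∈ E(G2) ✓
  (4,7) → (φ(4),φ(7)) = (4,9) ∈ E(G2) ✓
  (7,8) → (φ(7),φ(8)) = (2,9) ∈ E(G2) ✓
All 14 edges of G1 map to edges of G2, and |E(G1)| = |E(G2)| = 14, so φ is a bijection on edges as well as vertices. Hence G1 ≅ G2.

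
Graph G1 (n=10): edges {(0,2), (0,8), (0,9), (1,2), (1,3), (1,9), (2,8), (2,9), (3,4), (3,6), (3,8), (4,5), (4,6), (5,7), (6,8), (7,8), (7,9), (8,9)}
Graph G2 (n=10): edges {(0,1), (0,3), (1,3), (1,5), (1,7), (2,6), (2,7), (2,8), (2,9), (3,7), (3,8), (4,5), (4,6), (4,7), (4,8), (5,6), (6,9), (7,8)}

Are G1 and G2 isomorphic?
No, not isomorphic

The graphs are NOT isomorphic.

Counting triangles (3-cliques): G1 has 8, G2 has 7.
Triangle count is an isomorphism invariant, so differing triangle counts rule out isomorphism.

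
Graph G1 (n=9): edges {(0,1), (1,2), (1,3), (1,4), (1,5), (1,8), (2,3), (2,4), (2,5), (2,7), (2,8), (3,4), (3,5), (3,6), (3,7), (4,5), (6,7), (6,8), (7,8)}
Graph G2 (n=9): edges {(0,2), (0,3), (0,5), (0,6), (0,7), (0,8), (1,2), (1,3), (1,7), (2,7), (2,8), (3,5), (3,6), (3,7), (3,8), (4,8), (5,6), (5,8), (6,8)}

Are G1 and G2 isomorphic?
Yes, isomorphic

The graphs are isomorphic.
One valid mapping φ: V(G1) → V(G2): 0→4, 1→8, 2→0, 3→3, 4→5, 5→6, 6→1, 7→7, 8→2

Verify φ preserves adjacency — for each edge of G1, its image is an edge of G2:
  (0,1) → (φ(0),φ(1)) = (4,8) ∈ E(G2) ✓
  (1,2) → (φ(1),φ(2)) = (0,8) ∈ E(G2) ✓
  (1,3) → (φ(1),φ(3)) = (3,8) ∈ E(G2) ✓
  (1,4) → (φ(1),φ(4)) = (5,8) ∈ E(G2) ✓
  (1,5) → (φ(1),φ(5)) = (6,8) ∈ E(G2) ✓
  (1,8) → (φ(1),φ(8)) = (2,8) ∈ E(G2) ✓
  (2,3) → (φ(2),φ(3)) = (0,3) ∈ E(G2) ✓
  (2,4) → (φ(2),φ(4)) = (0,5) ∈ E(G2) ✓
  (2,5) → (φ(2),φ(5)) = (0,6) ∈ E(G2) ✓
  (2,7) → (φ(2),φ(7)) = (0,7) ∈ E(G2) ✓
  (2,8) → (φ(2),φ(8)) = (0,2) ∈ E(G2) ✓
  (3,4) → (φ(3),φ(4)) = (3,5) ∈ E(G2) ✓
  (3,5) → (φ(3),φ(5)) = (3,6) ∈ E(G2) ✓
  (3,6) → (φ(3),φ(6)) = (1,3) ∈ E(G2) ✓
  (3,7) → (φ(3),φ(7)) = (3,7) ∈ E(G2) ✓
  (4,5) → (φ(4),φ(5)) = (5,6) ∈ E(G2) ✓
  (6,7) → (φ(6),φ(7)) = (1,7) ∈ E(G2) ✓
  (6,8) → (φ(6),φ(8)) = (1,2) ∈ E(G2) ✓
  (7,8) → (φ(7),φ(8)) = (2,7) ∈ E(G2) ✓
All 19 edges of G1 map to edges of G2, and |E(G1)| = |E(G2)| = 19, so φ is a bijection on edges as well as vertices. Hence G1 ≅ G2.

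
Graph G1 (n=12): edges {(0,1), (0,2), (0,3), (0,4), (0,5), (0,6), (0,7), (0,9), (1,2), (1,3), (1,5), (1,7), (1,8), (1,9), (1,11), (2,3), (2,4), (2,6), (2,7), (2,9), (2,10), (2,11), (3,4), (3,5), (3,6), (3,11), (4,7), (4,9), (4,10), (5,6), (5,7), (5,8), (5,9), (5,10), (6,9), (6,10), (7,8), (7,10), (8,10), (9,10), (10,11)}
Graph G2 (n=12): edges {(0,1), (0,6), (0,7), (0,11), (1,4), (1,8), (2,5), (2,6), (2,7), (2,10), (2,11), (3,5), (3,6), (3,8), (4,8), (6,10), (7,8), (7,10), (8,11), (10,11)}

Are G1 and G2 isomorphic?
No, not isomorphic

The graphs are NOT isomorphic.

Connected components of G1: 1 component(s) with vertex sets [[0, 1, 2, 3, 4, 5, 6, 7, 8, 9, 10, 11]], sizes [12].
Connected components of G2: 2 component(s) with vertex sets [[9], [0, 1, 2, 3, 4, 5, 6, 7, 8, 10, 11]], sizes [1, 11].
The number of connected components (and the multiset of component sizes) is an isomorphism invariant — an isomorphism maps each component of G1 bijectively onto a component of G2. Since G1 has 1 component(s) and G2 has 2, they cannot be isomorphic.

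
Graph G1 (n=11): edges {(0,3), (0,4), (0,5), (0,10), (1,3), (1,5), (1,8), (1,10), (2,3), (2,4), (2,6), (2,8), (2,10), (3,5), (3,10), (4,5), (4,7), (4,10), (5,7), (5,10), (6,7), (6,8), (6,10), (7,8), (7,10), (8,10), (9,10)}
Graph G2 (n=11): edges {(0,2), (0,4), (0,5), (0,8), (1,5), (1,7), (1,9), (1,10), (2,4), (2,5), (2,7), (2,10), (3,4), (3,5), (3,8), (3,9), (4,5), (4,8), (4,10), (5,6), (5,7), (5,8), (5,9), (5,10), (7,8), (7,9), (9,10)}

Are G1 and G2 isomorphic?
Yes, isomorphic

The graphs are isomorphic.
One valid mapping φ: V(G1) → V(G2): 0→0, 1→3, 2→7, 3→8, 4→2, 5→4, 6→1, 7→10, 8→9, 9→6, 10→5

Verify φ preserves adjacency — for each edge of G1, its image is an edge of G2:
  (0,3) → (φ(0),φ(3)) = (0,8) ∈ E(G2) ✓
  (0,4) → (φ(0),φ(4)) = (0,2) ∈ E(G2) ✓
  (0,5) → (φ(0),φ(5)) = (0,4) ∈ E(G2) ✓
  (0,10) → (φ(0),φ(10)) = (0,5) ∈ E(G2) ✓
  (1,3) → (φ(1),φ(3)) = (3,8) ∈ E(G2) ✓
  (1,5) → (φ(1),φ(5)) = (3,4) ∈ E(G2) ✓
  (1,8) → (φ(1),φ(8)) = (3,9) ∈ E(G2) ✓
  (1,10) → (φ(1),φ(10)) = (3,5) ∈ E(G2) ✓
  (2,3) → (φ(2),φ(3)) = (7,8) ∈ E(G2) ✓
  (2,4) → (φ(2),φ(4)) = (2,7) ∈ E(G2) ✓
  (2,6) → (φ(2),φ(6)) = (1,7) ∈ E(G2) ✓
  (2,8) → (φ(2),φ(8)) = (7,9) ∈ E(G2) ✓
  (2,10) → (φ(2),φ(10)) = (5,7) ∈ E(G2) ✓
  (3,5) → (φ(3),φ(5)) = (4,8) ∈ E(G2) ✓
  (3,10) → (φ(3),φ(10)) = (5,8) ∈ E(G2) ✓
  (4,5) → (φ(4),φ(5)) = (2,4) ∈ E(G2) ✓
  (4,7) → (φ(4),φ(7)) = (2,10) ∈ E(G2) ✓
  (4,10) → (φ(4),φ(10)) = (2,5) ∈ E(G2) ✓
  (5,7) → (φ(5),φ(7)) = (4,10) ∈ E(G2) ✓
  (5,10) → (φ(5),φ(10)) = (4,5) ∈ E(G2) ✓
  (6,7) → (φ(6),φ(7)) = (1,10) ∈ E(G2) ✓
  (6,8) → (φ(6),φ(8)) = (1,9) ∈ E(G2) ✓
  (6,10) → (φ(6),φ(10)) = (1,5) ∈ E(G2) ✓
  (7,8) → (φ(7),φ(8)) = (9,10) ∈ E(G2) ✓
  (7,10) → (φ(7),φ(10)) = (5,10) ∈ E(G2) ✓
  (8,10) → (φ(8),φ(10)) = (5,9) ∈ E(G2) ✓
  (9,10) → (φ(9),φ(10)) = (5,6) ∈ E(G2) ✓
All 27 edges of G1 map to edges of G2, and |E(G1)| = |E(G2)| = 27, so φ is a bijection on edges as well as vertices. Hence G1 ≅ G2.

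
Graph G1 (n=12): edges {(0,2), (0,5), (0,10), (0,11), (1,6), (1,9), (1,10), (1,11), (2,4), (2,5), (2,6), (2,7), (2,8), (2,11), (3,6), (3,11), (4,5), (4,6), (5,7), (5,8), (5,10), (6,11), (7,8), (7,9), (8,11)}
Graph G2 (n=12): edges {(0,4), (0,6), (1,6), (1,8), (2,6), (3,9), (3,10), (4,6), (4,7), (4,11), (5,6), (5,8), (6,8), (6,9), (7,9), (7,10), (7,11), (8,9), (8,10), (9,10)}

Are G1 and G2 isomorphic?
No, not isomorphic

The graphs are NOT isomorphic.

Counting triangles (3-cliques): G1 has 13, G2 has 8.
Triangle count is an isomorphism invariant, so differing triangle counts rule out isomorphism.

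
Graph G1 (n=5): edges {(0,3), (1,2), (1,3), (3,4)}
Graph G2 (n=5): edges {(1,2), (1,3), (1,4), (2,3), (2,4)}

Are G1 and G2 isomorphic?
No, not isomorphic

The graphs are NOT isomorphic.

Connected components of G1: 1 component(s) with vertex sets [[0, 1, 2, 3, 4]], sizes [5].
Connected components of G2: 2 component(s) with vertex sets [[0], [1, 2, 3, 4]], sizes [1, 4].
The number of connected components (and the multiset of component sizes) is an isomorphism invariant — an isomorphism maps each component of G1 bijectively onto a component of G2. Since G1 has 1 component(s) and G2 has 2, they cannot be isomorphic.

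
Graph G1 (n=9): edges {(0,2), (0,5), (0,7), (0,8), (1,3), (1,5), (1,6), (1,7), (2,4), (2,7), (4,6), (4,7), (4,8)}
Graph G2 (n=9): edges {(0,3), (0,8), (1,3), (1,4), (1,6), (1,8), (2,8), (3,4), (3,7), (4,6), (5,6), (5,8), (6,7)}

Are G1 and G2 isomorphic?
Yes, isomorphic

The graphs are isomorphic.
One valid mapping φ: V(G1) → V(G2): 0→6, 1→8, 2→4, 3→2, 4→3, 5→5, 6→0, 7→1, 8→7

Verify φ preserves adjacency — for each edge of G1, its image is an edge of G2:
  (0,2) → (φ(0),φ(2)) = (4,6) ∈ E(G2) ✓
  (0,5) → (φ(0),φ(5)) = (5,6) ∈ E(G2) ✓
  (0,7) → (φ(0),φ(7)) = (1,6) ∈ E(G2) ✓
  (0,8) → (φ(0),φ(8)) = (6,7) ∈ E(G2) ✓
  (1,3) → (φ(1),φ(3)) = (2,8) ∈ E(G2) ✓
  (1,5) → (φ(1),φ(5)) = (5,8) ∈ E(G2) ✓
  (1,6) → (φ(1),φ(6)) = (0,8) ∈ E(G2) ✓
  (1,7) → (φ(1),φ(7)) = (1,8) ∈ E(G2) ✓
  (2,4) → (φ(2),φ(4)) = (3,4) ∈ E(G2) ✓
  (2,7) → (φ(2),φ(7)) = (1,4) ∈ E(G2) ✓
  (4,6) → (φ(4),φ(6)) = (0,3) ∈ E(G2) ✓
  (4,7) → (φ(4),φ(7)) = (1,3) ∈ E(G2) ✓
  (4,8) → (φ(4),φ(8)) = (3,7) ∈ E(G2) ✓
All 13 edges of G1 map to edges of G2, and |E(G1)| = |E(G2)| = 13, so φ is a bijection on edges as well as vertices. Hence G1 ≅ G2.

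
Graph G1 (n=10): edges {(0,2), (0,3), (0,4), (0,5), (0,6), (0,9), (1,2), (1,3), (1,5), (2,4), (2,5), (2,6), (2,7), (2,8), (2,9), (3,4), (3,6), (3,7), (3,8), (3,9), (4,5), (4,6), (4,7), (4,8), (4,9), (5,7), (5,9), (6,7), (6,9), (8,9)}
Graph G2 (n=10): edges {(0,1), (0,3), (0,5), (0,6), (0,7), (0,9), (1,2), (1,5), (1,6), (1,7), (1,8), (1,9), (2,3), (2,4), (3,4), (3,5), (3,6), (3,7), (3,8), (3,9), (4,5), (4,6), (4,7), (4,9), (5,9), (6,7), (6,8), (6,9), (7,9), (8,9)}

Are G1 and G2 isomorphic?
Yes, isomorphic

The graphs are isomorphic.
One valid mapping φ: V(G1) → V(G2): 0→7, 1→2, 2→3, 3→1, 4→9, 5→4, 6→0, 7→5, 8→8, 9→6

Verify φ preserves adjacency — for each edge of G1, its image is an edge of G2:
  (0,2) → (φ(0),φ(2)) = (3,7) ∈ E(G2) ✓
  (0,3) → (φ(0),φ(3)) = (1,7) ∈ E(G2) ✓
  (0,4) → (φ(0),φ(4)) = (7,9) ∈ E(G2) ✓
  (0,5) → (φ(0),φ(5)) = (4,7) ∈ E(G2) ✓
  (0,6) → (φ(0),φ(6)) = (0,7) ∈ E(G2) ✓
  (0,9) → (φ(0),φ(9)) = (6,7) ∈ E(G2) ✓
  (1,2) → (φ(1),φ(2)) = (2,3) ∈ E(G2) ✓
  (1,3) → (φ(1),φ(3)) = (1,2) ∈ E(G2) ✓
  (1,5) → (φ(1),φ(5)) = (2,4) ∈ E(G2) ✓
  (2,4) → (φ(2),φ(4)) = (3,9) ∈ E(G2) ✓
  (2,5) → (φ(2),φ(5)) = (3,4) ∈ E(G2) ✓
  (2,6) → (φ(2),φ(6)) = (0,3) ∈ E(G2) ✓
  (2,7) → (φ(2),φ(7)) = (3,5) ∈ E(G2) ✓
  (2,8) → (φ(2),φ(8)) = (3,8) ∈ E(G2) ✓
  (2,9) → (φ(2),φ(9)) = (3,6) ∈ E(G2) ✓
  (3,4) → (φ(3),φ(4)) = (1,9) ∈ E(G2) ✓
  (3,6) → (φ(3),φ(6)) = (0,1) ∈ E(G2) ✓
  (3,7) → (φ(3),φ(7)) = (1,5) ∈ E(G2) ✓
  (3,8) → (φ(3),φ(8)) = (1,8) ∈ E(G2) ✓
  (3,9) → (φ(3),φ(9)) = (1,6) ∈ E(G2) ✓
  (4,5) → (φ(4),φ(5)) = (4,9) ∈ E(G2) ✓
  (4,6) → (φ(4),φ(6)) = (0,9) ∈ E(G2) ✓
  (4,7) → (φ(4),φ(7)) = (5,9) ∈ E(G2) ✓
  (4,8) → (φ(4),φ(8)) = (8,9) ∈ E(G2) ✓
  (4,9) → (φ(4),φ(9)) = (6,9) ∈ E(G2) ✓
  (5,7) → (φ(5),φ(7)) = (4,5) ∈ E(G2) ✓
  (5,9) → (φ(5),φ(9)) = (4,6) ∈ E(G2) ✓
  (6,7) → (φ(6),φ(7)) = (0,5) ∈ E(G2) ✓
  (6,9) → (φ(6),φ(9)) = (0,6) ∈ E(G2) ✓
  (8,9) → (φ(8),φ(9)) = (6,8) ∈ E(G2) ✓
All 30 edges of G1 map to edges of G2, and |E(G1)| = |E(G2)| = 30, so φ is a bijection on edges as well as vertices. Hence G1 ≅ G2.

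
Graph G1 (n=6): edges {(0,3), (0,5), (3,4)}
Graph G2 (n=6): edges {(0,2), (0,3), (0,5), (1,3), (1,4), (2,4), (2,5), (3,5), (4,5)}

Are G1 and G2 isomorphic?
No, not isomorphic

The graphs are NOT isomorphic.

Counting triangles (3-cliques): G1 has 0, G2 has 3.
Triangle count is an isomorphism invariant, so differing triangle counts rule out isomorphism.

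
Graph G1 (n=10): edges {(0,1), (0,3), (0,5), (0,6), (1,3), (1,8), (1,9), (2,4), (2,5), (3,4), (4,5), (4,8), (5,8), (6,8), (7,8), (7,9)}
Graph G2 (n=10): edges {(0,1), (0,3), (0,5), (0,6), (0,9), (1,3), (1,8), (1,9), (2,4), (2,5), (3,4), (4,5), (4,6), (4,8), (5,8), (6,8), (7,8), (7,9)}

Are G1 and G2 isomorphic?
No, not isomorphic

The graphs are NOT isomorphic.

Counting edges: G1 has 16 edge(s); G2 has 18 edge(s).
Edge count is an isomorphism invariant (a bijection on vertices induces a bijection on edges), so differing edge counts rule out isomorphism.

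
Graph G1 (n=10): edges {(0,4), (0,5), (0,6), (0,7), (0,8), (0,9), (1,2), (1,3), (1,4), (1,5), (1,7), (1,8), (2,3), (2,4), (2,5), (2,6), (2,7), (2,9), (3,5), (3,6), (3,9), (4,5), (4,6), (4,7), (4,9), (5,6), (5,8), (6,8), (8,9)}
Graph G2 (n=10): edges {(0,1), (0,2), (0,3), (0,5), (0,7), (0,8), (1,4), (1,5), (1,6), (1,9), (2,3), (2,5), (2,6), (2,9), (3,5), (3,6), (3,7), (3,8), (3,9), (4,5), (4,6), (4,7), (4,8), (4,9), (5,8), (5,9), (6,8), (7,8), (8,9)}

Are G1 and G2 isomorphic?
Yes, isomorphic

The graphs are isomorphic.
One valid mapping φ: V(G1) → V(G2): 0→4, 1→0, 2→3, 3→2, 4→8, 5→5, 6→9, 7→7, 8→1, 9→6

Verify φ preserves adjacency — for each edge of G1, its image is an edge of G2:
  (0,4) → (φ(0),φ(4)) = (4,8) ∈ E(G2) ✓
  (0,5) → (φ(0),φ(5)) = (4,5) ∈ E(G2) ✓
  (0,6) → (φ(0),φ(6)) = (4,9) ∈ E(G2) ✓
  (0,7) → (φ(0),φ(7)) = (4,7) ∈ E(G2) ✓
  (0,8) → (φ(0),φ(8)) = (1,4) ∈ E(G2) ✓
  (0,9) → (φ(0),φ(9)) = (4,6) ∈ E(G2) ✓
  (1,2) → (φ(1),φ(2)) = (0,3) ∈ E(G2) ✓
  (1,3) → (φ(1),φ(3)) = (0,2) ∈ E(G2) ✓
  (1,4) → (φ(1),φ(4)) = (0,8) ∈ E(G2) ✓
  (1,5) → (φ(1),φ(5)) = (0,5) ∈ E(G2) ✓
  (1,7) → (φ(1),φ(7)) = (0,7) ∈ E(G2) ✓
  (1,8) → (φ(1),φ(8)) = (0,1) ∈ E(G2) ✓
  (2,3) → (φ(2),φ(3)) = (2,3) ∈ E(G2) ✓
  (2,4) → (φ(2),φ(4)) = (3,8) ∈ E(G2) ✓
  (2,5) → (φ(2),φ(5)) = (3,5) ∈ E(G2) ✓
  (2,6) → (φ(2),φ(6)) = (3,9) ∈ E(G2) ✓
  (2,7) → (φ(2),φ(7)) = (3,7) ∈ E(G2) ✓
  (2,9) → (φ(2),φ(9)) = (3,6) ∈ E(G2) ✓
  (3,5) → (φ(3),φ(5)) = (2,5) ∈ E(G2) ✓
  (3,6) → (φ(3),φ(6)) = (2,9) ∈ E(G2) ✓
  (3,9) → (φ(3),φ(9)) = (2,6) ∈ E(G2) ✓
  (4,5) → (φ(4),φ(5)) = (5,8) ∈ E(G2) ✓
  (4,6) → (φ(4),φ(6)) = (8,9) ∈ E(G2) ✓
  (4,7) → (φ(4),φ(7)) = (7,8) ∈ E(G2) ✓
  (4,9) → (φ(4),φ(9)) = (6,8) ∈ E(G2) ✓
  (5,6) → (φ(5),φ(6)) = (5,9) ∈ E(G2) ✓
  (5,8) → (φ(5),φ(8)) = (1,5) ∈ E(G2) ✓
  (6,8) → (φ(6),φ(8)) = (1,9) ∈ E(G2) ✓
  (8,9) → (φ(8),φ(9)) = (1,6) ∈ E(G2) ✓
All 29 edges of G1 map to edges of G2, and |E(G1)| = |E(G2)| = 29, so φ is a bijection on edges as well as vertices. Hence G1 ≅ G2.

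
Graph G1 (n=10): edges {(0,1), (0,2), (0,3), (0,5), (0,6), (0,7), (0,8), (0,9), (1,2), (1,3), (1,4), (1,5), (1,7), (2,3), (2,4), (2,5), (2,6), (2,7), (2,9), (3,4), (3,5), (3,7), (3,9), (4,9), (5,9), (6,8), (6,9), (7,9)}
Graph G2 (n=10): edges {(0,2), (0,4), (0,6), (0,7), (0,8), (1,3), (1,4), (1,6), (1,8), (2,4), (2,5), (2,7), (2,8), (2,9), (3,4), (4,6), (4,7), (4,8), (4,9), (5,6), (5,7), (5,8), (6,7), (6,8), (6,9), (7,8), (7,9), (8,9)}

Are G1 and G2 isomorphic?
Yes, isomorphic

The graphs are isomorphic.
One valid mapping φ: V(G1) → V(G2): 0→4, 1→2, 2→8, 3→7, 4→5, 5→0, 6→1, 7→9, 8→3, 9→6

Verify φ preserves adjacency — for each edge of G1, its image is an edge of G2:
  (0,1) → (φ(0),φ(1)) = (2,4) ∈ E(G2) ✓
  (0,2) → (φ(0),φ(2)) = (4,8) ∈ E(G2) ✓
  (0,3) → (φ(0),φ(3)) = (4,7) ∈ E(G2) ✓
  (0,5) → (φ(0),φ(5)) = (0,4) ∈ E(G2) ✓
  (0,6) → (φ(0),φ(6)) = (1,4) ∈ E(G2) ✓
  (0,7) → (φ(0),φ(7)) = (4,9) ∈ E(G2) ✓
  (0,8) → (φ(0),φ(8)) = (3,4) ∈ E(G2) ✓
  (0,9) → (φ(0),φ(9)) = (4,6) ∈ E(G2) ✓
  (1,2) → (φ(1),φ(2)) = (2,8) ∈ E(G2) ✓
  (1,3) → (φ(1),φ(3)) = (2,7) ∈ E(G2) ✓
  (1,4) → (φ(1),φ(4)) = (2,5) ∈ E(G2) ✓
  (1,5) → (φ(1),φ(5)) = (0,2) ∈ E(G2) ✓
  (1,7) → (φ(1),φ(7)) = (2,9) ∈ E(G2) ✓
  (2,3) → (φ(2),φ(3)) = (7,8) ∈ E(G2) ✓
  (2,4) → (φ(2),φ(4)) = (5,8) ∈ E(G2) ✓
  (2,5) → (φ(2),φ(5)) = (0,8) ∈ E(G2) ✓
  (2,6) → (φ(2),φ(6)) = (1,8) ∈ E(G2) ✓
  (2,7) → (φ(2),φ(7)) = (8,9) ∈ E(G2) ✓
  (2,9) → (φ(2),φ(9)) = (6,8) ∈ E(G2) ✓
  (3,4) → (φ(3),φ(4)) = (5,7) ∈ E(G2) ✓
  (3,5) → (φ(3),φ(5)) = (0,7) ∈ E(G2) ✓
  (3,7) → (φ(3),φ(7)) = (7,9) ∈ E(G2) ✓
  (3,9) → (φ(3),φ(9)) = (6,7) ∈ E(G2) ✓
  (4,9) → (φ(4),φ(9)) = (5,6) ∈ E(G2) ✓
  (5,9) → (φ(5),φ(9)) = (0,6) ∈ E(G2) ✓
  (6,8) → (φ(6),φ(8)) = (1,3) ∈ E(G2) ✓
  (6,9) → (φ(6),φ(9)) = (1,6) ∈ E(G2) ✓
  (7,9) → (φ(7),φ(9)) = (6,9) ∈ E(G2) ✓
All 28 edges of G1 map to edges of G2, and |E(G1)| = |E(G2)| = 28, so φ is a bijection on edges as well as vertices. Hence G1 ≅ G2.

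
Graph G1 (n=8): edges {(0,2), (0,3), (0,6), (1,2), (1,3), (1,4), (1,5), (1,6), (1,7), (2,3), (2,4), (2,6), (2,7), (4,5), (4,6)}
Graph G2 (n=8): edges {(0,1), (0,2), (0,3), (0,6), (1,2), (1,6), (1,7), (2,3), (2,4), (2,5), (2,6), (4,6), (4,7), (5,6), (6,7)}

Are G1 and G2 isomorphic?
Yes, isomorphic

The graphs are isomorphic.
One valid mapping φ: V(G1) → V(G2): 0→7, 1→2, 2→6, 3→4, 4→0, 5→3, 6→1, 7→5

Verify φ preserves adjacency — for each edge of G1, its image is an edge of G2:
  (0,2) → (φ(0),φ(2)) = (6,7) ∈ E(G2) ✓
  (0,3) → (φ(0),φ(3)) = (4,7) ∈ E(G2) ✓
  (0,6) → (φ(0),φ(6)) = (1,7) ∈ E(G2) ✓
  (1,2) → (φ(1),φ(2)) = (2,6) ∈ E(G2) ✓
  (1,3) → (φ(1),φ(3)) = (2,4) ∈ E(G2) ✓
  (1,4) → (φ(1),φ(4)) = (0,2) ∈ E(G2) ✓
  (1,5) → (φ(1),φ(5)) = (2,3) ∈ E(G2) ✓
  (1,6) → (φ(1),φ(6)) = (1,2) ∈ E(G2) ✓
  (1,7) → (φ(1),φ(7)) = (2,5) ∈ E(G2) ✓
  (2,3) → (φ(2),φ(3)) = (4,6) ∈ E(G2) ✓
  (2,4) → (φ(2),φ(4)) = (0,6) ∈ E(G2) ✓
  (2,6) → (φ(2),φ(6)) = (1,6) ∈ E(G2) ✓
  (2,7) → (φ(2),φ(7)) = (5,6) ∈ E(G2) ✓
  (4,5) → (φ(4),φ(5)) = (0,3) ∈ E(G2) ✓
  (4,6) → (φ(4),φ(6)) = (0,1) ∈ E(G2) ✓
All 15 edges of G1 map to edges of G2, and |E(G1)| = |E(G2)| = 15, so φ is a bijection on edges as well as vertices. Hence G1 ≅ G2.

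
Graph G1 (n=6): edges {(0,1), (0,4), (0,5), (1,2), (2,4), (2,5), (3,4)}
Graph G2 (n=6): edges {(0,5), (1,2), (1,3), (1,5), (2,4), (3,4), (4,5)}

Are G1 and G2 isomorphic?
Yes, isomorphic

The graphs are isomorphic.
One valid mapping φ: V(G1) → V(G2): 0→1, 1→2, 2→4, 3→0, 4→5, 5→3

Verify φ preserves adjacency — for each edge of G1, its image is an edge of G2:
  (0,1) → (φ(0),φ(1)) = (1,2) ∈ E(G2) ✓
  (0,4) → (φ(0),φ(4)) = (1,5) ∈ E(G2) ✓
  (0,5) → (φ(0),φ(5)) = (1,3) ∈ E(G2) ✓
  (1,2) → (φ(1),φ(2)) = (2,4) ∈ E(G2) ✓
  (2,4) → (φ(2),φ(4)) = (4,5) ∈ E(G2) ✓
  (2,5) → (φ(2),φ(5)) = (3,4) ∈ E(G2) ✓
  (3,4) → (φ(3),φ(4)) = (0,5) ∈ E(G2) ✓
All 7 edges of G1 map to edges of G2, and |E(G1)| = |E(G2)| = 7, so φ is a bijection on edges as well as vertices. Hence G1 ≅ G2.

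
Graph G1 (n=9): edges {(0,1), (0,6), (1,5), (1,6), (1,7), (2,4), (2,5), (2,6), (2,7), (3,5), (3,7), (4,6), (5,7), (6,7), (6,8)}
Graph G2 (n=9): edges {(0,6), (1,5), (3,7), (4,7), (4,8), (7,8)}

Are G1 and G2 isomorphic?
No, not isomorphic

The graphs are NOT isomorphic.

Connected components of G1: 1 component(s) with vertex sets [[0, 1, 2, 3, 4, 5, 6, 7, 8]], sizes [9].
Connected components of G2: 4 component(s) with vertex sets [[2], [0, 6], [1, 5], [3, 4, 7, 8]], sizes [1, 2, 2, 4].
The number of connected components (and the multiset of component sizes) is an isomorphism invariant — an isomorphism maps each component of G1 bijectively onto a component of G2. Since G1 has 1 component(s) and G2 has 4, they cannot be isomorphic.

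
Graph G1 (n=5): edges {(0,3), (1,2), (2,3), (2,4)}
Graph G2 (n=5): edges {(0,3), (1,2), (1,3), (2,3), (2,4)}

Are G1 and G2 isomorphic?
No, not isomorphic

The graphs are NOT isomorphic.

Counting edges: G1 has 4 edge(s); G2 has 5 edge(s).
Edge count is an isomorphism invariant (a bijection on vertices induces a bijection on edges), so differing edge counts rule out isomorphism.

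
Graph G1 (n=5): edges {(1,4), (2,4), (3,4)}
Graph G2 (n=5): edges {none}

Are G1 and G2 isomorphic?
No, not isomorphic

The graphs are NOT isomorphic.

Connected components of G1: 2 component(s) with vertex sets [[0], [1, 2, 3, 4]], sizes [1, 4].
Connected components of G2: 5 component(s) with vertex sets [[0], [1], [2], [3], [4]], sizes [1, 1, 1, 1, 1].
The number of connected components (and the multiset of component sizes) is an isomorphism invariant — an isomorphism maps each component of G1 bijectively onto a component of G2. Since G1 has 2 component(s) and G2 has 5, they cannot be isomorphic.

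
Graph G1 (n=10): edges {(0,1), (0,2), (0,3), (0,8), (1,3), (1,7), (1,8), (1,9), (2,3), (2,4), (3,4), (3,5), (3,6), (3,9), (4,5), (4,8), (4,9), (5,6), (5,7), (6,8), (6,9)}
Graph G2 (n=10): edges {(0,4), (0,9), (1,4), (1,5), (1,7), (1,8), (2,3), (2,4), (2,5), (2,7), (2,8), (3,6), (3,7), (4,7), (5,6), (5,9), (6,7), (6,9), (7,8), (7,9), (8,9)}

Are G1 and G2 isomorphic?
Yes, isomorphic

The graphs are isomorphic.
One valid mapping φ: V(G1) → V(G2): 0→6, 1→9, 2→3, 3→7, 4→2, 5→4, 6→1, 7→0, 8→5, 9→8

Verify φ preserves adjacency — for each edge of G1, its image is an edge of G2:
  (0,1) → (φ(0),φ(1)) = (6,9) ∈ E(G2) ✓
  (0,2) → (φ(0),φ(2)) = (3,6) ∈ E(G2) ✓
  (0,3) → (φ(0),φ(3)) = (6,7) ∈ E(G2) ✓
  (0,8) → (φ(0),φ(8)) = (5,6) ∈ E(G2) ✓
  (1,3) → (φ(1),φ(3)) = (7,9) ∈ E(G2) ✓
  (1,7) → (φ(1),φ(7)) = (0,9) ∈ E(G2) ✓
  (1,8) → (φ(1),φ(8)) = (5,9) ∈ E(G2) ✓
  (1,9) → (φ(1),φ(9)) = (8,9) ∈ E(G2) ✓
  (2,3) → (φ(2),φ(3)) = (3,7) ∈ E(G2) ✓
  (2,4) → (φ(2),φ(4)) = (2,3) ∈ E(G2) ✓
  (3,4) → (φ(3),φ(4)) = (2,7) ∈ E(G2) ✓
  (3,5) → (φ(3),φ(5)) = (4,7) ∈ E(G2) ✓
  (3,6) → (φ(3),φ(6)) = (1,7) ∈ E(G2) ✓
  (3,9) → (φ(3),φ(9)) = (7,8) ∈ E(G2) ✓
  (4,5) → (φ(4),φ(5)) = (2,4) ∈ E(G2) ✓
  (4,8) → (φ(4),φ(8)) = (2,5) ∈ E(G2) ✓
  (4,9) → (φ(4),φ(9)) = (2,8) ∈ E(G2) ✓
  (5,6) → (φ(5),φ(6)) = (1,4) ∈ E(G2) ✓
  (5,7) → (φ(5),φ(7)) = (0,4) ∈ E(G2) ✓
  (6,8) → (φ(6),φ(8)) = (1,5) ∈ E(G2) ✓
  (6,9) → (φ(6),φ(9)) = (1,8) ∈ E(G2) ✓
All 21 edges of G1 map to edges of G2, and |E(G1)| = |E(G2)| = 21, so φ is a bijection on edges as well as vertices. Hence G1 ≅ G2.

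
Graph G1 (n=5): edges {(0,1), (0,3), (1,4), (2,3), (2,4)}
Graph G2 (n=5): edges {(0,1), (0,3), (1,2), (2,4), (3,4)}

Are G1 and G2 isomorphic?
Yes, isomorphic

The graphs are isomorphic.
One valid mapping φ: V(G1) → V(G2): 0→0, 1→1, 2→4, 3→3, 4→2

Verify φ preserves adjacency — for each edge of G1, its image is an edge of G2:
  (0,1) → (φ(0),φ(1)) = (0,1) ∈ E(G2) ✓
  (0,3) → (φ(0),φ(3)) = (0,3) ∈ E(G2) ✓
  (1,4) → (φ(1),φ(4)) = (1,2) ∈ E(G2) ✓
  (2,3) → (φ(2),φ(3)) = (3,4) ∈ E(G2) ✓
  (2,4) → (φ(2),φ(4)) = (2,4) ∈ E(G2) ✓
All 5 edges of G1 map to edges of G2, and |E(G1)| = |E(G2)| = 5, so φ is a bijection on edges as well as vertices. Hence G1 ≅ G2.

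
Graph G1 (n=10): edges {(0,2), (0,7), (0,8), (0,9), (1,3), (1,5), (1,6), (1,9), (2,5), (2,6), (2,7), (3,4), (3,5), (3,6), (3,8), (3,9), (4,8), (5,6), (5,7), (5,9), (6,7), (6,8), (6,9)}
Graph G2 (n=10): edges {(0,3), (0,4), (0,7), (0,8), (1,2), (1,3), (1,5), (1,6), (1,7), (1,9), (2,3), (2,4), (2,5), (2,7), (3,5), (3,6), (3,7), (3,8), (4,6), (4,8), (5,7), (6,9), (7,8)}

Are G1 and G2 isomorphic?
Yes, isomorphic

The graphs are isomorphic.
One valid mapping φ: V(G1) → V(G2): 0→4, 1→5, 2→0, 3→1, 4→9, 5→7, 6→3, 7→8, 8→6, 9→2

Verify φ preserves adjacency — for each edge of G1, its image is an edge of G2:
  (0,2) → (φ(0),φ(2)) = (0,4) ∈ E(G2) ✓
  (0,7) → (φ(0),φ(7)) = (4,8) ∈ E(G2) ✓
  (0,8) → (φ(0),φ(8)) = (4,6) ∈ E(G2) ✓
  (0,9) → (φ(0),φ(9)) = (2,4) ∈ E(G2) ✓
  (1,3) → (φ(1),φ(3)) = (1,5) ∈ E(G2) ✓
  (1,5) → (φ(1),φ(5)) = (5,7) ∈ E(G2) ✓
  (1,6) → (φ(1),φ(6)) = (3,5) ∈ E(G2) ✓
  (1,9) → (φ(1),φ(9)) = (2,5) ∈ E(G2) ✓
  (2,5) → (φ(2),φ(5)) = (0,7) ∈ E(G2) ✓
  (2,6) → (φ(2),φ(6)) = (0,3) ∈ E(G2) ✓
  (2,7) → (φ(2),φ(7)) = (0,8) ∈ E(G2) ✓
  (3,4) → (φ(3),φ(4)) = (1,9) ∈ E(G2) ✓
  (3,5) → (φ(3),φ(5)) = (1,7) ∈ E(G2) ✓
  (3,6) → (φ(3),φ(6)) = (1,3) ∈ E(G2) ✓
  (3,8) → (φ(3),φ(8)) = (1,6) ∈ E(G2) ✓
  (3,9) → (φ(3),φ(9)) = (1,2) ∈ E(G2) ✓
  (4,8) → (φ(4),φ(8)) = (6,9) ∈ E(G2) ✓
  (5,6) → (φ(5),φ(6)) = (3,7) ∈ E(G2) ✓
  (5,7) → (φ(5),φ(7)) = (7,8) ∈ E(G2) ✓
  (5,9) → (φ(5),φ(9)) = (2,7) ∈ E(G2) ✓
  (6,7) → (φ(6),φ(7)) = (3,8) ∈ E(G2) ✓
  (6,8) → (φ(6),φ(8)) = (3,6) ∈ E(G2) ✓
  (6,9) → (φ(6),φ(9)) = (2,3) ∈ E(G2) ✓
All 23 edges of G1 map to edges of G2, and |E(G1)| = |E(G2)| = 23, so φ is a bijection on edges as well as vertices. Hence G1 ≅ G2.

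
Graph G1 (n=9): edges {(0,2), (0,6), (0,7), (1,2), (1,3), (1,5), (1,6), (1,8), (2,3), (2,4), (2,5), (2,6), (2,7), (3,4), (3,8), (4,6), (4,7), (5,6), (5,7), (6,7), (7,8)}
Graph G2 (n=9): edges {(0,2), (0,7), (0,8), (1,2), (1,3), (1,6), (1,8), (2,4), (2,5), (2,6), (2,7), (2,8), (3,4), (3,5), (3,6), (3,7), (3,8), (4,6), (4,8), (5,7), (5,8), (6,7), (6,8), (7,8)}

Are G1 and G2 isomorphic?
No, not isomorphic

The graphs are NOT isomorphic.

Degrees in G1: deg(0)=3, deg(1)=5, deg(2)=7, deg(3)=4, deg(4)=4, deg(5)=4, deg(6)=6, deg(7)=6, deg(8)=3.
Sorted degree sequence of G1: [7, 6, 6, 5, 4, 4, 4, 3, 3].
Degrees in G2: deg(0)=3, deg(1)=4, deg(2)=7, deg(3)=6, deg(4)=4, deg(5)=4, deg(6)=6, deg(7)=6, deg(8)=8.
Sorted degree sequence of G2: [8, 7, 6, 6, 6, 4, 4, 4, 3].
The (sorted) degree sequence is an isomorphism invariant, so since G1 and G2 have different degree sequences they cannot be isomorphic.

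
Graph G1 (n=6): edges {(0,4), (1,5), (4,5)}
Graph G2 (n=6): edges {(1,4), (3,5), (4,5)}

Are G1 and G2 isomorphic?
Yes, isomorphic

The graphs are isomorphic.
One valid mapping φ: V(G1) → V(G2): 0→1, 1→3, 2→0, 3→2, 4→4, 5→5

Verify φ preserves adjacency — for each edge of G1, its image is an edge of G2:
  (0,4) → (φ(0),φ(4)) = (1,4) ∈ E(G2) ✓
  (1,5) → (φ(1),φ(5)) = (3,5) ∈ E(G2) ✓
  (4,5) → (φ(4),φ(5)) = (4,5) ∈ E(G2) ✓
All 3 edges of G1 map to edges of G2, and |E(G1)| = |E(G2)| = 3, so φ is a bijection on edges as well as vertices. Hence G1 ≅ G2.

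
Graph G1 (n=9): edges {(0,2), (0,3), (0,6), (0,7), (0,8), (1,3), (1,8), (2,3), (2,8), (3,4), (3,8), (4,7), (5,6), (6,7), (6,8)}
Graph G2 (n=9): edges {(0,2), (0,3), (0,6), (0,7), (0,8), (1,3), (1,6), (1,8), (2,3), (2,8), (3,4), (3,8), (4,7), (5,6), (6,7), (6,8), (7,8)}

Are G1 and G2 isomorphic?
No, not isomorphic

The graphs are NOT isomorphic.

Counting edges: G1 has 15 edge(s); G2 has 17 edge(s).
Edge count is an isomorphism invariant (a bijection on vertices induces a bijection on edges), so differing edge counts rule out isomorphism.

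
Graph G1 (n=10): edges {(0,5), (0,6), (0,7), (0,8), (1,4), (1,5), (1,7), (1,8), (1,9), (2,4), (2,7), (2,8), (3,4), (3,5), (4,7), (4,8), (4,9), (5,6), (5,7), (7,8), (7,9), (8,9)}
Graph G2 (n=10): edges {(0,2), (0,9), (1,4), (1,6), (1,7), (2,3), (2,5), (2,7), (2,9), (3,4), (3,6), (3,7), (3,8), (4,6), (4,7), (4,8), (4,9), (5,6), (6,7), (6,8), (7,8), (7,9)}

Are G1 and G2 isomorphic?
Yes, isomorphic

The graphs are isomorphic.
One valid mapping φ: V(G1) → V(G2): 0→9, 1→3, 2→1, 3→5, 4→6, 5→2, 6→0, 7→7, 8→4, 9→8

Verify φ preserves adjacency — for each edge of G1, its image is an edge of G2:
  (0,5) → (φ(0),φ(5)) = (2,9) ∈ E(G2) ✓
  (0,6) → (φ(0),φ(6)) = (0,9) ∈ E(G2) ✓
  (0,7) → (φ(0),φ(7)) = (7,9) ∈ E(G2) ✓
  (0,8) → (φ(0),φ(8)) = (4,9) ∈ E(G2) ✓
  (1,4) → (φ(1),φ(4)) = (3,6) ∈ E(G2) ✓
  (1,5) → (φ(1),φ(5)) = (2,3) ∈ E(G2) ✓
  (1,7) → (φ(1),φ(7)) = (3,7) ∈ E(G2) ✓
  (1,8) → (φ(1),φ(8)) = (3,4) ∈ E(G2) ✓
  (1,9) → (φ(1),φ(9)) = (3,8) ∈ E(G2) ✓
  (2,4) → (φ(2),φ(4)) = (1,6) ∈ E(G2) ✓
  (2,7) → (φ(2),φ(7)) = (1,7) ∈ E(G2) ✓
  (2,8) → (φ(2),φ(8)) = (1,4) ∈ E(G2) ✓
  (3,4) → (φ(3),φ(4)) = (5,6) ∈ E(G2) ✓
  (3,5) → (φ(3),φ(5)) = (2,5) ∈ E(G2) ✓
  (4,7) → (φ(4),φ(7)) = (6,7) ∈ E(G2) ✓
  (4,8) → (φ(4),φ(8)) = (4,6) ∈ E(G2) ✓
  (4,9) → (φ(4),φ(9)) = (6,8) ∈ E(G2) ✓
  (5,6) → (φ(5),φ(6)) = (0,2) ∈ E(G2) ✓
  (5,7) → (φ(5),φ(7)) = (2,7) ∈ E(G2) ✓
  (7,8) → (φ(7),φ(8)) = (4,7) ∈ E(G2) ✓
  (7,9) → (φ(7),φ(9)) = (7,8) ∈ E(G2) ✓
  (8,9) → (φ(8),φ(9)) = (4,8) ∈ E(G2) ✓
All 22 edges of G1 map to edges of G2, and |E(G1)| = |E(G2)| = 22, so φ is a bijection on edges as well as vertices. Hence G1 ≅ G2.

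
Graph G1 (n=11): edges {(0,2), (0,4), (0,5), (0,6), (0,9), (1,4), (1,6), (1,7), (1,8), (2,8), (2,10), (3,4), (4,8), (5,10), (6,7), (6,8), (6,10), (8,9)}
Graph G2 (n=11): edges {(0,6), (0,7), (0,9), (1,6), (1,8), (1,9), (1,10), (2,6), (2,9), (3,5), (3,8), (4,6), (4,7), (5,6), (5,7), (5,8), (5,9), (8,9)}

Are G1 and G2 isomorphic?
Yes, isomorphic

The graphs are isomorphic.
One valid mapping φ: V(G1) → V(G2): 0→6, 1→8, 2→0, 3→10, 4→1, 5→4, 6→5, 7→3, 8→9, 9→2, 10→7

Verify φ preserves adjacency — for each edge of G1, its image is an edge of G2:
  (0,2) → (φ(0),φ(2)) = (0,6) ∈ E(G2) ✓
  (0,4) → (φ(0),φ(4)) = (1,6) ∈ E(G2) ✓
  (0,5) → (φ(0),φ(5)) = (4,6) ∈ E(G2) ✓
  (0,6) → (φ(0),φ(6)) = (5,6) ∈ E(G2) ✓
  (0,9) → (φ(0),φ(9)) = (2,6) ∈ E(G2) ✓
  (1,4) → (φ(1),φ(4)) = (1,8) ∈ E(G2) ✓
  (1,6) → (φ(1),φ(6)) = (5,8) ∈ E(G2) ✓
  (1,7) → (φ(1),φ(7)) = (3,8) ∈ E(G2) ✓
  (1,8) → (φ(1),φ(8)) = (8,9) ∈ E(G2) ✓
  (2,8) → (φ(2),φ(8)) = (0,9) ∈ E(G2) ✓
  (2,10) → (φ(2),φ(10)) = (0,7) ∈ E(G2) ✓
  (3,4) → (φ(3),φ(4)) = (1,10) ∈ E(G2) ✓
  (4,8) → (φ(4),φ(8)) = (1,9) ∈ E(G2) ✓
  (5,10) → (φ(5),φ(10)) = (4,7) ∈ E(G2) ✓
  (6,7) → (φ(6),φ(7)) = (3,5) ∈ E(G2) ✓
  (6,8) → (φ(6),φ(8)) = (5,9) ∈ E(G2) ✓
  (6,10) → (φ(6),φ(10)) = (5,7) ∈ E(G2) ✓
  (8,9) → (φ(8),φ(9)) = (2,9) ∈ E(G2) ✓
All 18 edges of G1 map to edges of G2, and |E(G1)| = |E(G2)| = 18, so φ is a bijection on edges as well as vertices. Hence G1 ≅ G2.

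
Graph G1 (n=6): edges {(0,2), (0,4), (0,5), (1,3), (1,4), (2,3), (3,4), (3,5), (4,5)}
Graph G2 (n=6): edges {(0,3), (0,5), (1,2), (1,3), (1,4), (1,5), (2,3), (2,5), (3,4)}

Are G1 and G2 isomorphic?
Yes, isomorphic

The graphs are isomorphic.
One valid mapping φ: V(G1) → V(G2): 0→5, 1→4, 2→0, 3→3, 4→1, 5→2

Verify φ preserves adjacency — for each edge of G1, its image is an edge of G2:
  (0,2) → (φ(0),φ(2)) = (0,5) ∈ E(G2) ✓
  (0,4) → (φ(0),φ(4)) = (1,5) ∈ E(G2) ✓
  (0,5) → (φ(0),φ(5)) = (2,5) ∈ E(G2) ✓
  (1,3) → (φ(1),φ(3)) = (3,4) ∈ E(G2) ✓
  (1,4) → (φ(1),φ(4)) = (1,4) ∈ E(G2) ✓
  (2,3) → (φ(2),φ(3)) = (0,3) ∈ E(G2) ✓
  (3,4) → (φ(3),φ(4)) = (1,3) ∈ E(G2) ✓
  (3,5) → (φ(3),φ(5)) = (2,3) ∈ E(G2) ✓
  (4,5) → (φ(4),φ(5)) = (1,2) ∈ E(G2) ✓
All 9 edges of G1 map to edges of G2, and |E(G1)| = |E(G2)| = 9, so φ is a bijection on edges as well as vertices. Hence G1 ≅ G2.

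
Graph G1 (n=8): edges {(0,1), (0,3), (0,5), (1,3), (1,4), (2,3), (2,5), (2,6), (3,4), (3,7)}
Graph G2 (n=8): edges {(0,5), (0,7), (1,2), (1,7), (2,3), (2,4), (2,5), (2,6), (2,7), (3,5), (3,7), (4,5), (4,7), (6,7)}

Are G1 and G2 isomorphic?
No, not isomorphic

The graphs are NOT isomorphic.

Counting triangles (3-cliques): G1 has 2, G2 has 6.
Triangle count is an isomorphism invariant, so differing triangle counts rule out isomorphism.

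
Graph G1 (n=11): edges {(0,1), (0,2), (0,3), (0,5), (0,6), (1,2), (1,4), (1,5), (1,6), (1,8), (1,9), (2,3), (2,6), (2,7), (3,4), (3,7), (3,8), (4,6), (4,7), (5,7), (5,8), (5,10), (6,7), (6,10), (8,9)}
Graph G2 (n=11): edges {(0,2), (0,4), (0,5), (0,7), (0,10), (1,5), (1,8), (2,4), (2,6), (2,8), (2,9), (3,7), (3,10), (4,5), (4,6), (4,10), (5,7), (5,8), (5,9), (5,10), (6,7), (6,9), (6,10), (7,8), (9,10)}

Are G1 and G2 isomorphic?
Yes, isomorphic

The graphs are isomorphic.
One valid mapping φ: V(G1) → V(G2): 0→0, 1→5, 2→4, 3→2, 4→9, 5→7, 6→10, 7→6, 8→8, 9→1, 10→3

Verify φ preserves adjacency — for each edge of G1, its image is an edge of G2:
  (0,1) → (φ(0),φ(1)) = (0,5) ∈ E(G2) ✓
  (0,2) → (φ(0),φ(2)) = (0,4) ∈ E(G2) ✓
  (0,3) → (φ(0),φ(3)) = (0,2) ∈ E(G2) ✓
  (0,5) → (φ(0),φ(5)) = (0,7) ∈ E(G2) ✓
  (0,6) → (φ(0),φ(6)) = (0,10) ∈ E(G2) ✓
  (1,2) → (φ(1),φ(2)) = (4,5) ∈ E(G2) ✓
  (1,4) → (φ(1),φ(4)) = (5,9) ∈ E(G2) ✓
  (1,5) → (φ(1),φ(5)) = (5,7) ∈ E(G2) ✓
  (1,6) → (φ(1),φ(6)) = (5,10) ∈ E(G2) ✓
  (1,8) → (φ(1),φ(8)) = (5,8) ∈ E(G2) ✓
  (1,9) → (φ(1),φ(9)) = (1,5) ∈ E(G2) ✓
  (2,3) → (φ(2),φ(3)) = (2,4) ∈ E(G2) ✓
  (2,6) → (φ(2),φ(6)) = (4,10) ∈ E(G2) ✓
  (2,7) → (φ(2),φ(7)) = (4,6) ∈ E(G2) ✓
  (3,4) → (φ(3),φ(4)) = (2,9) ∈ E(G2) ✓
  (3,7) → (φ(3),φ(7)) = (2,6) ∈ E(G2) ✓
  (3,8) → (φ(3),φ(8)) = (2,8) ∈ E(G2) ✓
  (4,6) → (φ(4),φ(6)) = (9,10) ∈ E(G2) ✓
  (4,7) → (φ(4),φ(7)) = (6,9) ∈ E(G2) ✓
  (5,7) → (φ(5),φ(7)) = (6,7) ∈ E(G2) ✓
  (5,8) → (φ(5),φ(8)) = (7,8) ∈ E(G2) ✓
  (5,10) → (φ(5),φ(10)) = (3,7) ∈ E(G2) ✓
  (6,7) → (φ(6),φ(7)) = (6,10) ∈ E(G2) ✓
  (6,10) → (φ(6),φ(10)) = (3,10) ∈ E(G2) ✓
  (8,9) → (φ(8),φ(9)) = (1,8) ∈ E(G2) ✓
All 25 edges of G1 map to edges of G2, and |E(G1)| = |E(G2)| = 25, so φ is a bijection on edges as well as vertices. Hence G1 ≅ G2.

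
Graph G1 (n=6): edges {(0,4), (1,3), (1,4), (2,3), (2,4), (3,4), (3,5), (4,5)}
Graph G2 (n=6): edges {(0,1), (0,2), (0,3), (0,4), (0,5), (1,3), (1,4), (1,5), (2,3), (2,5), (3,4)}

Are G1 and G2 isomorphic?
No, not isomorphic

The graphs are NOT isomorphic.

Counting triangles (3-cliques): G1 has 3, G2 has 7.
Triangle count is an isomorphism invariant, so differing triangle counts rule out isomorphism.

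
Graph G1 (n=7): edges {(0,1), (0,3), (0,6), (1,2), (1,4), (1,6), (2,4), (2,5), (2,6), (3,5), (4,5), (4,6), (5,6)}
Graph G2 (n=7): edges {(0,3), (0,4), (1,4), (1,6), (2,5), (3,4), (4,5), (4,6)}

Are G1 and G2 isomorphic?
No, not isomorphic

The graphs are NOT isomorphic.

Degrees in G1: deg(0)=3, deg(1)=4, deg(2)=4, deg(3)=2, deg(4)=4, deg(5)=4, deg(6)=5.
Sorted degree sequence of G1: [5, 4, 4, 4, 4, 3, 2].
Degrees in G2: deg(0)=2, deg(1)=2, deg(2)=1, deg(3)=2, deg(4)=5, deg(5)=2, deg(6)=2.
Sorted degree sequence of G2: [5, 2, 2, 2, 2, 2, 1].
The (sorted) degree sequence is an isomorphism invariant, so since G1 and G2 have different degree sequences they cannot be isomorphic.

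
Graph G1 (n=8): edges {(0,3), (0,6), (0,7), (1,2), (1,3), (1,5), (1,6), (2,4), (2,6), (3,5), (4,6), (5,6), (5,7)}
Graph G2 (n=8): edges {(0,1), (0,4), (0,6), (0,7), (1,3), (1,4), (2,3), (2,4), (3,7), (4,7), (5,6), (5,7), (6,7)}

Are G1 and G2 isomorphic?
Yes, isomorphic

The graphs are isomorphic.
One valid mapping φ: V(G1) → V(G2): 0→3, 1→0, 2→6, 3→1, 4→5, 5→4, 6→7, 7→2

Verify φ preserves adjacency — for each edge of G1, its image is an edge of G2:
  (0,3) → (φ(0),φ(3)) = (1,3) ∈ E(G2) ✓
  (0,6) → (φ(0),φ(6)) = (3,7) ∈ E(G2) ✓
  (0,7) → (φ(0),φ(7)) = (2,3) ∈ E(G2) ✓
  (1,2) → (φ(1),φ(2)) = (0,6) ∈ E(G2) ✓
  (1,3) → (φ(1),φ(3)) = (0,1) ∈ E(G2) ✓
  (1,5) → (φ(1),φ(5)) = (0,4) ∈ E(G2) ✓
  (1,6) → (φ(1),φ(6)) = (0,7) ∈ E(G2) ✓
  (2,4) → (φ(2),φ(4)) = (5,6) ∈ E(G2) ✓
  (2,6) → (φ(2),φ(6)) = (6,7) ∈ E(G2) ✓
  (3,5) → (φ(3),φ(5)) = (1,4) ∈ E(G2) ✓
  (4,6) → (φ(4),φ(6)) = (5,7) ∈ E(G2) ✓
  (5,6) → (φ(5),φ(6)) = (4,7) ∈ E(G2) ✓
  (5,7) → (φ(5),φ(7)) = (2,4) ∈ E(G2) ✓
All 13 edges of G1 map to edges of G2, and |E(G1)| = |E(G2)| = 13, so φ is a bijection on edges as well as vertices. Hence G1 ≅ G2.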